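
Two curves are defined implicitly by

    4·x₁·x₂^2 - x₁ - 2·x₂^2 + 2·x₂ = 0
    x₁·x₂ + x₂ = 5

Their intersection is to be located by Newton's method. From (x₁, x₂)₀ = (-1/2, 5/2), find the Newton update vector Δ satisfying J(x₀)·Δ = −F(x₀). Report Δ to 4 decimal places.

(1.3553, 0.7237)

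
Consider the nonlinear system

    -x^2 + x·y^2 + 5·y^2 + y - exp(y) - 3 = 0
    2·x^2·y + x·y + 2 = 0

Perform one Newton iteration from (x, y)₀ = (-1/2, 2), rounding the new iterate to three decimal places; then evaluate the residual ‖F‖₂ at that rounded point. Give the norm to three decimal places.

3.111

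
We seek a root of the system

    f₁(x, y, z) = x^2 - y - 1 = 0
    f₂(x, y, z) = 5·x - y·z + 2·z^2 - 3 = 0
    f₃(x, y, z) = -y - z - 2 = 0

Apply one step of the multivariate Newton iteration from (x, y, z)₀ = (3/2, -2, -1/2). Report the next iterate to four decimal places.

(0.6346, -1.3462, -0.6538)

At (3/2, -2, -1/2): F = (3.2500, 4.0000, 0.5000).
Jacobian J = [[2·x, -1, 0], [5, -z, -y + 4·z], [0, -1, -1]].
At the point, J = [[3.0000, -1.0000, 0.0000], [5.0000, 0.5000, 0.0000], [0.0000, -1.0000, -1.0000]] (det J = -6.5000).
Solving J·Δ = −F gives Δ = (-0.8654, 0.6538, -0.1538).
Then the next iterate is (x, y, z)₁ = (0.6346, -1.3462, -0.6538).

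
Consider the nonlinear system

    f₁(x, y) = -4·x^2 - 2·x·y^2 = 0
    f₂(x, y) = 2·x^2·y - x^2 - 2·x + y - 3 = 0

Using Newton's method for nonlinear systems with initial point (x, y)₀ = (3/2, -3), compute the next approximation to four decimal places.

(0.5060, -2.6566)

At (3/2, -3): F = (-36.0000, -24.7500).
Jacobian J = [[-8·x - 2·y^2, -4·x·y], [4·x·y - 2·x - 2, 2·x^2 + 1]].
At the point, J = [[-30.0000, 18.0000], [-23.0000, 5.5000]] (det J = 249.0000).
Solving J·Δ = −F gives Δ = (-0.9940, 0.3434).
Then the next iterate is (x, y)₁ = (0.5060, -2.6566).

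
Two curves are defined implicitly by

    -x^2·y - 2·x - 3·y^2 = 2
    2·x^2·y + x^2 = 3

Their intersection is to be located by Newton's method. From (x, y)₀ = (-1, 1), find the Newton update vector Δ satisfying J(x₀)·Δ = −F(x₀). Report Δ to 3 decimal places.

(-0.190, -0.571)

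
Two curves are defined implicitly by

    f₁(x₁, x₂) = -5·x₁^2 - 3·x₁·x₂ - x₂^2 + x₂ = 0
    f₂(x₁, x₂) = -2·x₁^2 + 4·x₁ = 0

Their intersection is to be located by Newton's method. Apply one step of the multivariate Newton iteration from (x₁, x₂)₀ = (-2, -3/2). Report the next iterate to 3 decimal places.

(-0.667, -1.492)

At (-2, -3/2): F = (-32.750, -16.000).
Jacobian J = [[-10·x₁ - 3·x₂, -3·x₁ - 2·x₂ + 1], [-4·x₁ + 4, 0]].
At the point, J = [[24.500, 10.000], [12.000, 0.000]] (det J = -120.000).
Solving J·Δ = −F gives Δ = (1.333, 0.008).
Then the next iterate is (x₁, x₂)₁ = (-0.667, -1.492).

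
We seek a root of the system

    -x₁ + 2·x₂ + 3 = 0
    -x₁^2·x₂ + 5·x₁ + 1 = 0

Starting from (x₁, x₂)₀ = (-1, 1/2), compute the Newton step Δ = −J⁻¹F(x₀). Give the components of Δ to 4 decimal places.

(0.3636, -2.3182)

At (-1, 1/2): F = (5.0000, -4.5000).
Jacobian J = [[-1, 2], [-2·x₁·x₂ + 5, -x₁^2]].
At the point, J = [[-1.0000, 2.0000], [6.0000, -1.0000]] (det J = -11.0000).
Solving J·Δ = −F gives Δ = (0.3636, -2.3182).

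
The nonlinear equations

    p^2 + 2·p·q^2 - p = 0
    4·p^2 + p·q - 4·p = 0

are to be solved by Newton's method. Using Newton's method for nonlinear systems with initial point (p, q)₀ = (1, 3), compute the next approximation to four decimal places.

(0.7231, 1.9385)

At (1, 3): F = (18.0000, 3.0000).
Jacobian J = [[2·p + 2·q^2 - 1, 4·p·q], [8·p + q - 4, p]].
At the point, J = [[19.0000, 12.0000], [7.0000, 1.0000]] (det J = -65.0000).
Solving J·Δ = −F gives Δ = (-0.2769, -1.0615).
Then the next iterate is (p, q)₁ = (0.7231, 1.9385).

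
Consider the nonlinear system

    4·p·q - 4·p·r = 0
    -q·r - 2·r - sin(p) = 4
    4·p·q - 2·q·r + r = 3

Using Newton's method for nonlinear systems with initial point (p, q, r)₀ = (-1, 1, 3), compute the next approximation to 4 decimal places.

(-1.2352, 0.2300, -0.2404)

At (-1, 1, 3): F = (8.0000, -12.158529, -10.0000).
Jacobian J = [[4·q - 4·r, 4·p, -4·p], [-cos(p), -r, -q - 2], [4·q, 4·p - 2·r, -2·q + 1]].
At the point, J = [[-8.0000, -4.0000, 4.0000], [-0.540302, -3.0000, -3.0000], [4.0000, -10.0000, -1.0000]] (det J = 335.773301).
Solving J·Δ = −F gives Δ = (-0.2352, -0.7700, -3.2404).
Then the next iterate is (p, q, r)₁ = (-1.2352, 0.2300, -0.2404).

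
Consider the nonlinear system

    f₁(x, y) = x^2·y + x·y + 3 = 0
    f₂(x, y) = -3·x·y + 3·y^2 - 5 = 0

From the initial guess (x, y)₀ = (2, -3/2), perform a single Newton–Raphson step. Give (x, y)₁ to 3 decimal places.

At (2, -3/2): F = (-6.000, 10.750).
Jacobian J = [[2·x·y + y, x^2 + x], [-3·y, -3·x + 6·y]].
At the point, J = [[-7.500, 6.000], [4.500, -15.000]] (det J = 85.500).
Solving J·Δ = −F gives Δ = (-0.298, 0.627).
Then the next iterate is (x, y)₁ = (1.702, -0.873).

(1.702, -0.873)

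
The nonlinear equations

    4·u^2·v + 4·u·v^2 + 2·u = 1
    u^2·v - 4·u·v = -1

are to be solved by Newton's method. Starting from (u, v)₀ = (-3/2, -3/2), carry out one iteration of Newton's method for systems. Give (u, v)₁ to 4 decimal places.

(-0.3390, -1.5989)

At (-3/2, -3/2): F = (-31.0000, -11.3750).
Jacobian J = [[8·u·v + 4·v^2 + 2, 4·u^2 + 8·u·v], [2·u·v - 4·v, u^2 - 4·u]].
At the point, J = [[29.0000, 27.0000], [10.5000, 8.2500]] (det J = -44.2500).
Solving J·Δ = −F gives Δ = (1.1610, -0.0989).
Then the next iterate is (u, v)₁ = (-0.3390, -1.5989).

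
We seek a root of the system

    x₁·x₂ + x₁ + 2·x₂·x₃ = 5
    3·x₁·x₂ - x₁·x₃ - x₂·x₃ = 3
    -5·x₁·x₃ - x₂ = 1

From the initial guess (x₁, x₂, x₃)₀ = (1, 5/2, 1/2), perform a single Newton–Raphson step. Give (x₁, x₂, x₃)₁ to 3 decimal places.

(-3.135, 11.635, -0.459)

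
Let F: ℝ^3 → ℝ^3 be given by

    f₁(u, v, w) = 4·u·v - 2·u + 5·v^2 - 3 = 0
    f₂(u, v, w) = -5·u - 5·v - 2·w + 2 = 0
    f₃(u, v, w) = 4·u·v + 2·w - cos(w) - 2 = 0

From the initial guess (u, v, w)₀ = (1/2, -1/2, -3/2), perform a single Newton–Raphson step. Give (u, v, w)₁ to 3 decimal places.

(-0.265, -0.730, 3.487)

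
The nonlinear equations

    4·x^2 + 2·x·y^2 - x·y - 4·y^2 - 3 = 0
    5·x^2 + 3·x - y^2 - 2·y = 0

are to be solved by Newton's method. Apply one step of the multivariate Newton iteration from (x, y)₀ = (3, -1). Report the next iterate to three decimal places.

At (3, -1): F = (38.000, 55.000).
Jacobian J = [[8·x + 2·y^2 - y, 4·x·y - x - 8·y], [10·x + 3, -2·y - 2]].
At the point, J = [[27.000, -7.000], [33.000, 0.000]] (det J = 231.000).
Solving J·Δ = −F gives Δ = (-1.667, -1.000).
Then the next iterate is (x, y)₁ = (1.333, -2.000).

(1.333, -2.000)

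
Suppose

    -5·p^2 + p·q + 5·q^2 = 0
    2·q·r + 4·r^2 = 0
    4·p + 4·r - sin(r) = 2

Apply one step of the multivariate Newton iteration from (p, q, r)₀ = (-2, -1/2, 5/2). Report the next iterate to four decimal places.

(4.4124, 14.8273, -2.7177)

At (-2, -1/2, 5/2): F = (-17.7500, 22.5000, -0.598472).
Jacobian J = [[-10·p + q, p + 10·q, 0], [0, 2·r, 2·q + 8·r], [4, 0, -cos(r) + 4]].
At the point, J = [[19.5000, -7.0000, 0.0000], [0.0000, 5.0000, 19.0000], [4.0000, 0.0000, 4.801144]] (det J = -63.888497).
Solving J·Δ = −F gives Δ = (6.4124, 15.3273, -5.2177).
Then the next iterate is (p, q, r)₁ = (4.4124, 14.8273, -2.7177).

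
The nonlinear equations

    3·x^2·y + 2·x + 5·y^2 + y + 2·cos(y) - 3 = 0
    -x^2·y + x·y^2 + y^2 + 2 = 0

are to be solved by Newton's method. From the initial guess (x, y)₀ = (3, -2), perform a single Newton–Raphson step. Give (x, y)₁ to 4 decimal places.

At (3, -2): F = (-33.832294, 36.0000).
Jacobian J = [[6·x·y + 2, 3·x^2 + 10·y - 2·sin(y) + 1], [-2·x·y + y^2, -x^2 + 2·x·y + 2·y]].
At the point, J = [[-34.0000, 9.818595], [16.0000, -25.0000]] (det J = 692.902482).
Solving J·Δ = −F gives Δ = (-0.7105, 0.9853).
Then the next iterate is (x, y)₁ = (2.2895, -1.0147).

(2.2895, -1.0147)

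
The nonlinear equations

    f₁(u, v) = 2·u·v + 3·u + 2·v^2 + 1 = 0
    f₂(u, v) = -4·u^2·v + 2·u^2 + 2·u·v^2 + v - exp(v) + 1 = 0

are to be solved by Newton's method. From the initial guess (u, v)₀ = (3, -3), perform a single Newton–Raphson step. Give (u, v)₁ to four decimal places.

At (3, -3): F = (10.0000, 177.950213).
Jacobian J = [[2·v + 3, 2·u + 4·v], [-8·u·v + 4·u + 2·v^2, -4·u^2 + 4·u·v - exp(v) + 1]].
At the point, J = [[-3.0000, -6.0000], [102.0000, -71.049787]] (det J = 825.149361).
Solving J·Δ = −F gives Δ = (-0.4329, 1.8831).
Then the next iterate is (u, v)₁ = (2.5671, -1.1169).

(2.5671, -1.1169)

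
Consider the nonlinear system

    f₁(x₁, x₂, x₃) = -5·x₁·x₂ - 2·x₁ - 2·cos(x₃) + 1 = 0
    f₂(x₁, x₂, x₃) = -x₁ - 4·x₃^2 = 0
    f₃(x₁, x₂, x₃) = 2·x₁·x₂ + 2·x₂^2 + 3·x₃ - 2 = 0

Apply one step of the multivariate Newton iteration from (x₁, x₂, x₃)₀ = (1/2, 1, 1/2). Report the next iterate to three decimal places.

At (1/2, 1, 1/2): F = (-4.25517, -1.500, 2.500).
Jacobian J = [[-5·x₂ - 2, -5·x₁, 2·sin(x₃)], [-1, 0, -8·x₃], [2·x₂, 2·x₁ + 4·x₂, 3]].
At the point, J = [[-7.000, -2.500, 0.95885], [-1.000, 0.000, -4.000], [2.000, 5.000, 3.000]] (det J = -132.29426).
Solving J·Δ = −F gives Δ = (-0.594, -0.127, -0.227).
Then the next iterate is (x₁, x₂, x₃)₁ = (-0.094, 0.873, 0.273).

(-0.094, 0.873, 0.273)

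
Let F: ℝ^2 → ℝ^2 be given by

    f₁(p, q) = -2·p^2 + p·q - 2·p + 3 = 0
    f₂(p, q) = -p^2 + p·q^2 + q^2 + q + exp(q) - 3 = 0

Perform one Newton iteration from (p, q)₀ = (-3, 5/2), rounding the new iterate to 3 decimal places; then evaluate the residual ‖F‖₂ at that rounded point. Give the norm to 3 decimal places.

4.492

At (-3, 5/2): F = (-16.500, -9.81751).
Jacobian J = [[-4·p + q - 2, p], [-2·p + q^2, 2·p·q + 2·q + exp(q) + 1]].
At the point, J = [[12.500, -3.000], [12.250, 3.18249]] (det J = 76.53117).
Solving J·Δ = −F gives Δ = (1.071, -1.038).
Then the next iterate is (p, q)₁ = (-1.929, 1.462).
Re-evaluating at (-1.929, 1.462): F = (-3.40428, -2.93015), so ‖F‖₂ = 4.492.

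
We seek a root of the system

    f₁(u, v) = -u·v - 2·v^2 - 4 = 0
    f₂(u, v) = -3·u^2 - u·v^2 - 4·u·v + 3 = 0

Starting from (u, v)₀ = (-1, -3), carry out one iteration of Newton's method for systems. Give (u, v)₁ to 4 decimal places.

(-0.2764, -1.2439)

At (-1, -3): F = (-25.0000, -3.0000).
Jacobian J = [[-v, -u - 4·v], [-6·u - v^2 - 4·v, -2·u·v - 4·u]].
At the point, J = [[3.0000, 13.0000], [9.0000, -2.0000]] (det J = -123.0000).
Solving J·Δ = −F gives Δ = (0.7236, 1.7561).
Then the next iterate is (u, v)₁ = (-0.2764, -1.2439).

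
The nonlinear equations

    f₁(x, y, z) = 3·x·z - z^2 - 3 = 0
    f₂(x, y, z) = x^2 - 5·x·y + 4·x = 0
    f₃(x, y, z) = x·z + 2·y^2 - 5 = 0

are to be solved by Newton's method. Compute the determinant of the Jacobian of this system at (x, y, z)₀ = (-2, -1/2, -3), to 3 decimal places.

180.000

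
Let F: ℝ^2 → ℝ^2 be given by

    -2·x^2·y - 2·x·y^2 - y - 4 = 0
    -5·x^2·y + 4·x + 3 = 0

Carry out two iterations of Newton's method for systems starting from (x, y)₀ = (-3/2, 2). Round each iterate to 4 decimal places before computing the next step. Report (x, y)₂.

At (-3/2, 2): F = (-3.0000, -25.5000).
Jacobian J = [[-4·x·y - 2·y^2, -2·x^2 - 4·x·y - 1], [-10·x·y + 4, -5·x^2]].
At the point, J = [[4.0000, 6.5000], [34.0000, -11.2500]] (det J = -266.0000).
Solving J·Δ = −F gives Δ = (0.7500, 0.0000).
Then the next iterate is (x, y)₁ = (-0.7500, 2.0000).
Round to (-0.7500, 2.0000) and repeat: F = (-2.2500, -5.6250), J = [[-2.0000, 3.8750], [19.0000, -2.8125]].
Δ = (0.4136, 0.7941), so (x, y)₂ = (-0.3364, 2.7941).

(-0.3364, 2.7941)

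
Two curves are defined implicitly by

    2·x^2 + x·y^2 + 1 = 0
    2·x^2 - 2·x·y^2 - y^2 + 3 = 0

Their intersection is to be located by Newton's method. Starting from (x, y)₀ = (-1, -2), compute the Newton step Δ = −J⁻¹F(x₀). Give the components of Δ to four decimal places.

At (-1, -2): F = (-1.0000, 9.0000).
Jacobian J = [[4·x + y^2, 2·x·y], [4·x - 2·y^2, -4·x·y - 2·y]].
At the point, J = [[0.0000, 4.0000], [-12.0000, -4.0000]] (det J = 48.0000).
Solving J·Δ = −F gives Δ = (0.6667, 0.2500).

(0.6667, 0.2500)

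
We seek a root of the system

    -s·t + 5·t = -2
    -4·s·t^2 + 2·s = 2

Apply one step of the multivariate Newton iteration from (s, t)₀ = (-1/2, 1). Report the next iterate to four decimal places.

(-5.5714, -1.2857)

At (-1/2, 1): F = (7.5000, -1.0000).
Jacobian J = [[-t, -s + 5], [-4·t^2 + 2, -8·s·t]].
At the point, J = [[-1.0000, 5.5000], [-2.0000, 4.0000]] (det J = 7.0000).
Solving J·Δ = −F gives Δ = (-5.0714, -2.2857).
Then the next iterate is (s, t)₁ = (-5.5714, -1.2857).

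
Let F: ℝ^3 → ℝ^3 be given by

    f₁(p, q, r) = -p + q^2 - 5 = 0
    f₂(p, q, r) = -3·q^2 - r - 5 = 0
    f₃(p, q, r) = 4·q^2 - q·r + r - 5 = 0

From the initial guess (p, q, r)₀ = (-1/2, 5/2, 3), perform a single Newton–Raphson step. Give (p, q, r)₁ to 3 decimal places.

(-5.791, 1.092, -2.627)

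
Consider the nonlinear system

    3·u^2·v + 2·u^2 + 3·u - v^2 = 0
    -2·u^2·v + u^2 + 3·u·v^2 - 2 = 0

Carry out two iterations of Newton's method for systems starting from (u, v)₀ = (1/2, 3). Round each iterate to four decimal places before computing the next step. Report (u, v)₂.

(0.3939, 1.5192)

At (1/2, 3): F = (-4.7500, 10.2500).
Jacobian J = [[6·u·v + 4·u + 3, 3·u^2 - 2·v], [-4·u·v + 2·u + 3·v^2, -2·u^2 + 6·u·v]].
At the point, J = [[14.0000, -5.2500], [22.0000, 8.5000]] (det J = 234.5000).
Solving J·Δ = −F gives Δ = (-0.0573, -1.0576).
Then the next iterate is (u, v)₁ = (0.4427, 1.9424).
Round to (0.4427, 1.9424) and repeat: F = (-0.910817, 2.445439), J = [[9.930203, -3.296850], [8.764551, 4.767436]].
Δ = (-0.0488, -0.4232), so (u, v)₂ = (0.3939, 1.5192).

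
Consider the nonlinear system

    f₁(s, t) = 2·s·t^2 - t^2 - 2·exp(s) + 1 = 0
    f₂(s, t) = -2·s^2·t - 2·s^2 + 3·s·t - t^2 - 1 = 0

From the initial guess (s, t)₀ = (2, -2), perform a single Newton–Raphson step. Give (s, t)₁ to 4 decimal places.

(12.6816, -8.1816)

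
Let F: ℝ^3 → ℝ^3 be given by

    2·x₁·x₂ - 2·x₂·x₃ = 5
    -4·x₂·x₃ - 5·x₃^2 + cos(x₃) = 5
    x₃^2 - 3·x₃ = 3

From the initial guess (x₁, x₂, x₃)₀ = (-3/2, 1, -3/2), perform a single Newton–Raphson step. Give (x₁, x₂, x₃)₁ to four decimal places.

(1.6250, 1.4468, -0.8750)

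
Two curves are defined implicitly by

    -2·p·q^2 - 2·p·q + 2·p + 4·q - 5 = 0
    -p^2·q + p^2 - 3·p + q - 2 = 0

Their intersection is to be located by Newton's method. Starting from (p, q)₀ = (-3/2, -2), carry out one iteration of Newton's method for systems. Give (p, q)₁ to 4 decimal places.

At (-3/2, -2): F = (-10.0000, 7.2500).
Jacobian J = [[-2·q^2 - 2·q + 2, -4·p·q - 2·p + 4], [-2·p·q + 2·p - 3, -p^2 + 1]].
At the point, J = [[-2.0000, -5.0000], [-12.0000, -1.2500]] (det J = -57.5000).
Solving J·Δ = −F gives Δ = (0.8478, -2.3391).
Then the next iterate is (p, q)₁ = (-0.6522, -4.3391).

(-0.6522, -4.3391)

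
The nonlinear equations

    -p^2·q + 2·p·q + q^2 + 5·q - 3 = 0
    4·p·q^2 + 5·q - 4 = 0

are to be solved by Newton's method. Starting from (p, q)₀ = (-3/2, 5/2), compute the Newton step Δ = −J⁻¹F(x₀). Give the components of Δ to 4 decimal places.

At (-3/2, 5/2): F = (2.6250, -29.0000).
Jacobian J = [[-2·p·q + 2·q, -p^2 + 2·p + 2·q + 5], [4·q^2, 8·p·q + 5]].
At the point, J = [[12.5000, 4.7500], [25.0000, -25.0000]] (det J = -431.2500).
Solving J·Δ = −F gives Δ = (0.1672, -0.9928).

(0.1672, -0.9928)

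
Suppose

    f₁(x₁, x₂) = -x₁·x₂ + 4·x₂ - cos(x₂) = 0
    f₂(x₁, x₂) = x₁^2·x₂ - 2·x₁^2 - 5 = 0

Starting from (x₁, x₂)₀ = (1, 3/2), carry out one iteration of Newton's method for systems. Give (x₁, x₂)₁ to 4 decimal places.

(-9.5768, -3.5768)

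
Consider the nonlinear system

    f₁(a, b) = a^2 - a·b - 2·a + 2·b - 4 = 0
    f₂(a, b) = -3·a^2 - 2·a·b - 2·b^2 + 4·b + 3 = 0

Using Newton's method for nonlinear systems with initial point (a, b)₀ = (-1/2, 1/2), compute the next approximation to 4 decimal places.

At (-1/2, 1/2): F = (-1.5000, 4.2500).
Jacobian J = [[2·a - b - 2, -a + 2], [-6·a - 2·b, -2·a - 4·b + 4]].
At the point, J = [[-3.5000, 2.5000], [2.0000, 3.0000]] (det J = -15.5000).
Solving J·Δ = −F gives Δ = (-0.9758, -0.7661).
Then the next iterate is (a, b)₁ = (-1.4758, -0.2661).

(-1.4758, -0.2661)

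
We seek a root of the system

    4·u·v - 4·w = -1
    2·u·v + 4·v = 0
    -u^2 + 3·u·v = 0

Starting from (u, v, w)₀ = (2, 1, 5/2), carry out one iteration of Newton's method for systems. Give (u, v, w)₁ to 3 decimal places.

(0.400, 0.400, -0.550)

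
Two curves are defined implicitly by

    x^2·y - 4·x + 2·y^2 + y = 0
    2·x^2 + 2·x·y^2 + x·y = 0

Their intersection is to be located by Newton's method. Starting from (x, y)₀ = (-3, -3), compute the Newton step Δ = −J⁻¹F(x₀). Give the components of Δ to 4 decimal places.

At (-3, -3): F = (0.0000, -27.0000).
Jacobian J = [[2·x·y - 4, x^2 + 4·y + 1], [4·x + 2·y^2 + y, 4·x·y + x]].
At the point, J = [[14.0000, -2.0000], [3.0000, 33.0000]] (det J = 468.0000).
Solving J·Δ = −F gives Δ = (0.1154, 0.8077).

(0.1154, 0.8077)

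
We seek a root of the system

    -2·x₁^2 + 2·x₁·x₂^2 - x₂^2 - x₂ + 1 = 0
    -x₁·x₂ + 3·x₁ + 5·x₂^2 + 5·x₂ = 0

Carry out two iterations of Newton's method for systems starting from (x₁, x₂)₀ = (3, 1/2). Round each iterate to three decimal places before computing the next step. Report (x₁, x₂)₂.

(0.576, 0.237)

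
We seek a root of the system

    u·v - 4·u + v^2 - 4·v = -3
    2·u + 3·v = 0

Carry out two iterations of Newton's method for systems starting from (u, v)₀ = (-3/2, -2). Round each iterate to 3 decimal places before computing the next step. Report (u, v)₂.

(5.250, -3.500)

At (-3/2, -2): F = (24.000, -9.000).
Jacobian J = [[v - 4, u + 2·v - 4], [2, 3]].
At the point, J = [[-6.000, -9.500], [2.000, 3.000]] (det J = 1.000).
Solving J·Δ = −F gives Δ = (13.500, -6.000).
Then the next iterate is (u, v)₁ = (12.000, -8.000).
Round to (12.000, -8.000) and repeat: F = (-45.000, 0.000), J = [[-12.000, -8.000], [2.000, 3.000]].
Δ = (-6.750, 4.500), so (u, v)₂ = (5.250, -3.500).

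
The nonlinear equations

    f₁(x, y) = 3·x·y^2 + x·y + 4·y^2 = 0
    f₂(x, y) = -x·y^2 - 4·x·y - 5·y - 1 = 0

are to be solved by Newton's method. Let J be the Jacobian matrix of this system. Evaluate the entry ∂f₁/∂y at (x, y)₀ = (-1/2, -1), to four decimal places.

∂f₁/∂y = 6·x·y + x + 8·y.
At (-1/2, -1) this is -5.5000.

-5.5000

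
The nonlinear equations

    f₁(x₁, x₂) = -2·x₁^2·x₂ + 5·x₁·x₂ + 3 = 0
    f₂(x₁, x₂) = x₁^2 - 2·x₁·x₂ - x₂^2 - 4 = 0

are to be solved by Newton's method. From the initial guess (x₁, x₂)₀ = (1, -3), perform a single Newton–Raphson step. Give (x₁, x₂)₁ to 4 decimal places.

At (1, -3): F = (-6.0000, -6.0000).
Jacobian J = [[-4·x₁·x₂ + 5·x₂, -2·x₁^2 + 5·x₁], [2·x₁ - 2·x₂, -2·x₁ - 2·x₂]].
At the point, J = [[-3.0000, 3.0000], [8.0000, 4.0000]] (det J = -36.0000).
Solving J·Δ = −F gives Δ = (-0.1667, 1.8333).
Then the next iterate is (x₁, x₂)₁ = (0.8333, -1.1667).

(0.8333, -1.1667)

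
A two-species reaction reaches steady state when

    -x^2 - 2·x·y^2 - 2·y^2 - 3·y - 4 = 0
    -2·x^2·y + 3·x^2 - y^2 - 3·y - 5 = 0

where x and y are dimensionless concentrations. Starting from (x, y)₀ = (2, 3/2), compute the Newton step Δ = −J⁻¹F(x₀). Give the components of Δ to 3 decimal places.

At (2, 3/2): F = (-26.000, -11.750).
Jacobian J = [[-2·x - 2·y^2, -4·x·y - 4·y - 3], [-4·x·y + 6·x, -2·x^2 - 2·y - 3]].
At the point, J = [[-8.500, -21.000], [0.000, -14.000]] (det J = 119.000).
Solving J·Δ = −F gives Δ = (-0.985, -0.839).

(-0.985, -0.839)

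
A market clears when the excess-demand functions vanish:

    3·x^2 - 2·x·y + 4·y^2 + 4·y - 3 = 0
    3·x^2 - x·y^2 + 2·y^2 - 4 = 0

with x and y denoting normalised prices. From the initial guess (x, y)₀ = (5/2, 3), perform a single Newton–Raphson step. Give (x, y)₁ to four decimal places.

At (5/2, 3): F = (48.7500, 10.2500).
Jacobian J = [[6·x - 2·y, -2·x + 8·y + 4], [6·x - y^2, -2·x·y + 4·y]].
At the point, J = [[9.0000, 23.0000], [6.0000, -3.0000]] (det J = -165.0000).
Solving J·Δ = −F gives Δ = (-2.3152, -1.2136).
Then the next iterate is (x, y)₁ = (0.1848, 1.7864).

(0.1848, 1.7864)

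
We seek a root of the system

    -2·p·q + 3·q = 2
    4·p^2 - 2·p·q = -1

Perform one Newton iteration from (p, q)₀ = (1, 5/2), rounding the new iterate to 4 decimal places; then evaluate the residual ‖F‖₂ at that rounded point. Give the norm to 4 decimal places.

At (1, 5/2): F = (0.5000, 0.0000).
Jacobian J = [[-2·q, -2·p + 3], [8·p - 2·q, -2·p]].
At the point, J = [[-5.0000, 1.0000], [3.0000, -2.0000]] (det J = 7.0000).
Solving J·Δ = −F gives Δ = (0.1429, 0.2143).
Then the next iterate is (p, q)₁ = (1.1429, 2.7143).
Re-evaluating at (1.1429, 2.7143): F = (-0.061447, 0.020535), so ‖F‖₂ = 0.0648.

0.0648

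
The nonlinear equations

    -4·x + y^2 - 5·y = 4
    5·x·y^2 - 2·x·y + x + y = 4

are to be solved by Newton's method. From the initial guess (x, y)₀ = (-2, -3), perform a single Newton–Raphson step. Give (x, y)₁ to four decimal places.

At (-2, -3): F = (28.0000, -111.0000).
Jacobian J = [[-4, 2·y - 5], [5·y^2 - 2·y + 1, 10·x·y - 2·x + 1]].
At the point, J = [[-4.0000, -11.0000], [52.0000, 65.0000]] (det J = 312.0000).
Solving J·Δ = −F gives Δ = (-1.9199, 3.2436).
Then the next iterate is (x, y)₁ = (-3.9199, 0.2436).

(-3.9199, 0.2436)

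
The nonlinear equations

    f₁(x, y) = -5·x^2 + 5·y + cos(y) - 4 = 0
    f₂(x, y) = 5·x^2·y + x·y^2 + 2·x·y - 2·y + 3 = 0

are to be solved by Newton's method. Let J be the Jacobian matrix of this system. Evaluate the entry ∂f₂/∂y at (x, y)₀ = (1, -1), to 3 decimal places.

∂f₂/∂y = 5·x^2 + 2·x·y + 2·x - 2.
At (1, -1) this is 3.000.

3.000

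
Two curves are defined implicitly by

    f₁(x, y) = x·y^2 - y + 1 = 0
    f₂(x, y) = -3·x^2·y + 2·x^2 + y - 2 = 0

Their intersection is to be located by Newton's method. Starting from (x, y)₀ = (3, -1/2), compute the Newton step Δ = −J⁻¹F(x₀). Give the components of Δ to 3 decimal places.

(-0.742, 0.516)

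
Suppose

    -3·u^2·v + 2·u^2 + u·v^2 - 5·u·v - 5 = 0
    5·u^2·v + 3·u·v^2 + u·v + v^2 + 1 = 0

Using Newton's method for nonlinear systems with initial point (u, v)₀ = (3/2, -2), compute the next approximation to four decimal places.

At (3/2, -2): F = (34.0000, -2.5000).
Jacobian J = [[-6·u·v + 4·u + v^2 - 5·v, -3·u^2 + 2·u·v - 5·u], [10·u·v + 3·v^2 + v, 5·u^2 + 6·u·v + u + 2·v]].
At the point, J = [[38.0000, -20.2500], [-20.0000, -9.2500]] (det J = -756.5000).
Solving J·Δ = −F gives Δ = (-0.4827, 0.7733).
Then the next iterate is (u, v)₁ = (1.0173, -1.2267).

(1.0173, -1.2267)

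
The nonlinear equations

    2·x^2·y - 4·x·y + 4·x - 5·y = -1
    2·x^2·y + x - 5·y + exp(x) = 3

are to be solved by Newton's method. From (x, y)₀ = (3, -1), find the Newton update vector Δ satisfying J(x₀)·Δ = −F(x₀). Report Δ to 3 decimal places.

At (3, -1): F = (12.000, 7.08554).
Jacobian J = [[4·x·y - 4·y + 4, 2·x^2 - 4·x - 5], [4·x·y + exp(x) + 1, 2·x^2 - 5]].
At the point, J = [[-4.000, 1.000], [9.08554, 13.000]] (det J = -61.08554).
Solving J·Δ = −F gives Δ = (2.438, -2.249).

(2.438, -2.249)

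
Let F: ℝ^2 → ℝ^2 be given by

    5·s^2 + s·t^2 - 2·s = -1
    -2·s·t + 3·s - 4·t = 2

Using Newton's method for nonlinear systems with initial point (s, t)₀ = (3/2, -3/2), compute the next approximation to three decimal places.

(1.125, 0.036)

At (3/2, -3/2): F = (12.625, 13.000).
Jacobian J = [[10·s + t^2 - 2, 2·s·t], [-2·t + 3, -2·s - 4]].
At the point, J = [[15.250, -4.500], [6.000, -7.000]] (det J = -79.750).
Solving J·Δ = −F gives Δ = (-0.375, 1.536).
Then the next iterate is (s, t)₁ = (1.125, 0.036).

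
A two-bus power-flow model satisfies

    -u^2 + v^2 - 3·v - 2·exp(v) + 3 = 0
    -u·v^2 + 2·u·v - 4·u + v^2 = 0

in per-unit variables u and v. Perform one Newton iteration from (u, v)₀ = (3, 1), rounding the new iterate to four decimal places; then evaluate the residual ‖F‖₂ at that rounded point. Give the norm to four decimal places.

6.3825

At (3, 1): F = (-13.436564, -8.0000).
Jacobian J = [[-2·u, 2·v - 2·exp(v) - 3], [-v^2 + 2·v - 4, -2·u·v + 2·u + 2·v]].
At the point, J = [[-6.0000, -6.436564], [-3.0000, 2.0000]] (det J = -31.309691).
Solving J·Δ = −F gives Δ = (-2.5029, 0.2456).
Then the next iterate is (u, v)₁ = (0.4971, 1.2456).
Re-evaluating at (0.4971, 1.2456): F = (-6.382427, 0.030235), so ‖F‖₂ = 6.3825.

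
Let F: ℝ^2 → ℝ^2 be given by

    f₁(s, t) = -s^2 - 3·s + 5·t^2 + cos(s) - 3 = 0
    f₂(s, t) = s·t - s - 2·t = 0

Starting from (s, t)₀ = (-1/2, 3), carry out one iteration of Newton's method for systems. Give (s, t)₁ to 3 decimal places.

(1.274, 1.619)

At (-1/2, 3): F = (44.12758, -7.000).
Jacobian J = [[-2·s - sin(s) - 3, 10·t], [t - 1, s - 2]].
At the point, J = [[-1.52057, 30.000], [2.000, -2.500]] (det J = -56.19856).
Solving J·Δ = −F gives Δ = (1.774, -1.381).
Then the next iterate is (s, t)₁ = (1.274, 1.619).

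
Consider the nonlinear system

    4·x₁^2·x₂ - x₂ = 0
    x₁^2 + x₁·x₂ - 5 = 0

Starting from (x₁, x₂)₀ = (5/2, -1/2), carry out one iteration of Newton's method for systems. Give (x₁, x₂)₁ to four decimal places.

(2.2744, -0.0940)

At (5/2, -1/2): F = (-12.0000, 0.0000).
Jacobian J = [[8·x₁·x₂, 4·x₁^2 - 1], [2·x₁ + x₂, x₁]].
At the point, J = [[-10.0000, 24.0000], [4.5000, 2.5000]] (det J = -133.0000).
Solving J·Δ = −F gives Δ = (-0.2256, 0.4060).
Then the next iterate is (x₁, x₂)₁ = (2.2744, -0.0940).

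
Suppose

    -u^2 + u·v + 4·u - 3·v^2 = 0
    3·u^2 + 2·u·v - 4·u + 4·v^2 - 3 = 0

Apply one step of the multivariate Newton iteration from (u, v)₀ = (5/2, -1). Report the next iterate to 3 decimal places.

(2.002, -0.911)

At (5/2, -1): F = (-1.750, 4.750).
Jacobian J = [[-2·u + v + 4, u - 6·v], [6·u + 2·v - 4, 2·u + 8·v]].
At the point, J = [[-2.000, 8.500], [9.000, -3.000]] (det J = -70.500).
Solving J·Δ = −F gives Δ = (-0.498, 0.089).
Then the next iterate is (u, v)₁ = (2.002, -0.911).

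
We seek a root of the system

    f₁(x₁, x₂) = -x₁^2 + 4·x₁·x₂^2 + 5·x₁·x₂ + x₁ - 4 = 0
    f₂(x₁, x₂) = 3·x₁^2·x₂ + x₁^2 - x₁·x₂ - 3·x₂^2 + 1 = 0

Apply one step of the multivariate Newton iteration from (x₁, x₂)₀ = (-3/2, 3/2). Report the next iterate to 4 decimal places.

(-0.9715, 0.6503)

At (-3/2, 3/2): F = (-32.5000, 8.8750).
Jacobian J = [[-2·x₁ + 4·x₂^2 + 5·x₂ + 1, 8·x₁·x₂ + 5·x₁], [6·x₁·x₂ + 2·x₁ - x₂, 3·x₁^2 - x₁ - 6·x₂]].
At the point, J = [[20.5000, -25.5000], [-18.0000, -0.7500]] (det J = -474.3750).
Solving J·Δ = −F gives Δ = (0.5285, -0.8497).
Then the next iterate is (x₁, x₂)₁ = (-0.9715, 0.6503).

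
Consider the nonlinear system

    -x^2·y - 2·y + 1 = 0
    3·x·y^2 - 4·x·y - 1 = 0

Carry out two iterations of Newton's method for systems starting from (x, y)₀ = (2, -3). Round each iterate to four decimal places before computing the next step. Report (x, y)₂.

(2.9747, 3.4693)

At (2, -3): F = (19.0000, 77.0000).
Jacobian J = [[-2·x·y, -x^2 - 2], [3·y^2 - 4·y, 6·x·y - 4·x]].
At the point, J = [[12.0000, -6.0000], [39.0000, -44.0000]] (det J = -294.0000).
Solving J·Δ = −F gives Δ = (-1.2721, 0.6224).
Then the next iterate is (x, y)₁ = (0.7279, -2.3776).
Round to (0.7279, -2.3776) and repeat: F = (7.014944, 18.267036), J = [[3.461310, -2.529838], [26.469345, -13.295530]].
Δ = (2.2468, 5.8469), so (x, y)₂ = (2.9747, 3.4693).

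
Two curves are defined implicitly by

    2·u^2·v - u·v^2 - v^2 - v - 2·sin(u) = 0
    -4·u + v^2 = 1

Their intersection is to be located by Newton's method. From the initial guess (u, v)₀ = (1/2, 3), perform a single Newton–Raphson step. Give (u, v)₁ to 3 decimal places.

(-0.082, 1.612)

At (1/2, 3): F = (-15.95885, 6.000).
Jacobian J = [[4·u·v - v^2 - 2·cos(u), 2·u^2 - 2·u·v - 2·v - 1], [-4, 2·v]].
At the point, J = [[-4.75517, -9.500], [-4.000, 6.000]] (det J = -66.53099).
Solving J·Δ = −F gives Δ = (-0.582, -1.388).
Then the next iterate is (u, v)₁ = (-0.082, 1.612).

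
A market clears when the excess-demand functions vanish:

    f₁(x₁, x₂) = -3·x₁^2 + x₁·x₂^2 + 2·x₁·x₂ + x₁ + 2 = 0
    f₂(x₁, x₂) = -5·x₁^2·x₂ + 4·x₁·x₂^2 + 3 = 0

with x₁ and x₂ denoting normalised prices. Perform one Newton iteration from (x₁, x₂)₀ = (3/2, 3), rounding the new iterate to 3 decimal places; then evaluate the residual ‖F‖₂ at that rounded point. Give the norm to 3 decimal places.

9.956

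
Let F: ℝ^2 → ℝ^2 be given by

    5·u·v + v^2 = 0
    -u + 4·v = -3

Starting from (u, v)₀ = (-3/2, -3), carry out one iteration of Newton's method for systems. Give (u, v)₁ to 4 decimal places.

(-1.1633, -1.0408)

At (-3/2, -3): F = (31.5000, -7.5000).
Jacobian J = [[5·v, 5·u + 2·v], [-1, 4]].
At the point, J = [[-15.0000, -13.5000], [-1.0000, 4.0000]] (det J = -73.5000).
Solving J·Δ = −F gives Δ = (0.3367, 1.9592).
Then the next iterate is (u, v)₁ = (-1.1633, -1.0408).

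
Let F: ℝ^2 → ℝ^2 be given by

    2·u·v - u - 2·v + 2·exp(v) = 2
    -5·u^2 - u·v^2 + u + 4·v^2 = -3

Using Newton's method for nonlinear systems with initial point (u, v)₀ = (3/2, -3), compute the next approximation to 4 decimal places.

At (3/2, -3): F = (-6.400426, 15.7500).
Jacobian J = [[2·v - 1, 2·u + 2·exp(v) - 2], [-10·u - v^2 + 1, -2·u·v + 8·v]].
At the point, J = [[-7.0000, 1.099574], [-23.0000, -15.0000]] (det J = 130.290205).
Solving J·Δ = −F gives Δ = (-0.6039, 1.9760).
Then the next iterate is (u, v)₁ = (0.8961, -1.0240).

(0.8961, -1.0240)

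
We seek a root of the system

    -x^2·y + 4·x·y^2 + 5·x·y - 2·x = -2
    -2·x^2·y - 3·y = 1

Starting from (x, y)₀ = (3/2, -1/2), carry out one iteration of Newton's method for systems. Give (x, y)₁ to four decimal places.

(0.4565, -0.5507)

At (3/2, -1/2): F = (-2.1250, 2.7500).
Jacobian J = [[-2·x·y + 4·y^2 + 5·y - 2, -x^2 + 8·x·y + 5·x], [-4·x·y, -2·x^2 - 3]].
At the point, J = [[-2.0000, -0.7500], [3.0000, -7.5000]] (det J = 17.2500).
Solving J·Δ = −F gives Δ = (-1.0435, -0.0507).
Then the next iterate is (x, y)₁ = (0.4565, -0.5507).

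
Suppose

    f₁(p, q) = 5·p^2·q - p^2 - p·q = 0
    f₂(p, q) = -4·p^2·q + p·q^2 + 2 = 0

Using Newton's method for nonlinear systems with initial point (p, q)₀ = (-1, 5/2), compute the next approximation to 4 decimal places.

(-0.4375, 2.5573)

At (-1, 5/2): F = (14.0000, -14.2500).
Jacobian J = [[10·p·q - 2·p - q, 5·p^2 - p], [-8·p·q + q^2, -4·p^2 + 2·p·q]].
At the point, J = [[-25.5000, 6.0000], [26.2500, -9.0000]] (det J = 72.0000).
Solving J·Δ = −F gives Δ = (0.5625, 0.0573).
Then the next iterate is (p, q)₁ = (-0.4375, 2.5573).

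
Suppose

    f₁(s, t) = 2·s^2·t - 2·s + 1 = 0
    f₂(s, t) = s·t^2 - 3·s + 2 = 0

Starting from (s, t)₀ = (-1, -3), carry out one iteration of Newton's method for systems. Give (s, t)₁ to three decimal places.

At (-1, -3): F = (-3.000, -4.000).
Jacobian J = [[4·s·t - 2, 2·s^2], [t^2 - 3, 2·s·t]].
At the point, J = [[10.000, 2.000], [6.000, 6.000]] (det J = 48.000).
Solving J·Δ = −F gives Δ = (0.208, 0.458).
Then the next iterate is (s, t)₁ = (-0.792, -2.542).

(-0.792, -2.542)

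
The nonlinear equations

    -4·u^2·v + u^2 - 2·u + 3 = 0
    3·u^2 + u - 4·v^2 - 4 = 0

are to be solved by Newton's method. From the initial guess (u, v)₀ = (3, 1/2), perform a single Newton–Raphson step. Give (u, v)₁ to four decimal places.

(1.6760, 0.4609)

At (3, 1/2): F = (-12.0000, 25.0000).
Jacobian J = [[-8·u·v + 2·u - 2, -4·u^2], [6·u + 1, -8·v]].
At the point, J = [[-8.0000, -36.0000], [19.0000, -4.0000]] (det J = 716.0000).
Solving J·Δ = −F gives Δ = (-1.3240, -0.0391).
Then the next iterate is (u, v)₁ = (1.6760, 0.4609).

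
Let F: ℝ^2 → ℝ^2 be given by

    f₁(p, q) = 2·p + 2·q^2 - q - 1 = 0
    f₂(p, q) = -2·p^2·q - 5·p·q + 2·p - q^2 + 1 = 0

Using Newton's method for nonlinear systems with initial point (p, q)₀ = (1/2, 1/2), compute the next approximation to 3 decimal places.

(0.462, 0.577)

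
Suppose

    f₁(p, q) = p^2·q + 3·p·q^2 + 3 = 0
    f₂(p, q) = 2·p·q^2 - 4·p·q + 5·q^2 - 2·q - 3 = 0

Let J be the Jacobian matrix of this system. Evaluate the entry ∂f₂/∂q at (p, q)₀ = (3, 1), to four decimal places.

8.0000

∂f₂/∂q = 4·p·q - 4·p + 10·q - 2.
At (3, 1) this is 8.0000.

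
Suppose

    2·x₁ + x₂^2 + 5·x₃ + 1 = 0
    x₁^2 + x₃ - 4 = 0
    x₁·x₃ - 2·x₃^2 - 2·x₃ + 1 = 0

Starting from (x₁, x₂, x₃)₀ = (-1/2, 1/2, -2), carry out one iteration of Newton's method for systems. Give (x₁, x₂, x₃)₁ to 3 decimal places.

(-8.964, 40.750, -4.714)

At (-1/2, 1/2, -2): F = (-9.750, -5.750, -2.000).
Jacobian J = [[2, 2·x₂, 5], [2·x₁, 0, 1], [x₃, 0, x₁ - 4·x₃ - 2]].
At the point, J = [[2.000, 1.000, 5.000], [-1.000, 0.000, 1.000], [-2.000, 0.000, 5.500]] (det J = 3.500).
Solving J·Δ = −F gives Δ = (-8.464, 40.250, -2.714).
Then the next iterate is (x₁, x₂, x₃)₁ = (-8.964, 40.750, -4.714).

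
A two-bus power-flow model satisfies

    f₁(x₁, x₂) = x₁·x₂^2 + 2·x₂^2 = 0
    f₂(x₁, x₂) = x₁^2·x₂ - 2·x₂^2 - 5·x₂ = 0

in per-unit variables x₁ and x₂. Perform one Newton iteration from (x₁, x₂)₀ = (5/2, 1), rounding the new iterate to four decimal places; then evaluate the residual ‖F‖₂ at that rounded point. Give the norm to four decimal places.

At (5/2, 1): F = (4.5000, -0.7500).
Jacobian J = [[x₂^2, 2·x₁·x₂ + 4·x₂], [2·x₁·x₂, x₁^2 - 4·x₂ - 5]].
At the point, J = [[1.0000, 9.0000], [5.0000, -2.7500]] (det J = -47.7500).
Solving J·Δ = −F gives Δ = (-0.1178, -0.4869).
Then the next iterate is (x₁, x₂)₁ = (2.3822, 0.5131).
Re-evaluating at (2.3822, 0.5131): F = (1.153709, -0.180264), so ‖F‖₂ = 1.1677.

1.1677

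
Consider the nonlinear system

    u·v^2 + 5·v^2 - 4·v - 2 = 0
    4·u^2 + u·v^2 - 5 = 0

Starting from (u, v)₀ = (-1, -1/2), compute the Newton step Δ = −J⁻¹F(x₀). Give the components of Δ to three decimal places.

(-0.146, 0.120)

At (-1, -1/2): F = (1.000, -1.250).
Jacobian J = [[v^2, 2·u·v + 10·v - 4], [8·u + v^2, 2·u·v]].
At the point, J = [[0.250, -8.000], [-7.750, 1.000]] (det J = -61.750).
Solving J·Δ = −F gives Δ = (-0.146, 0.120).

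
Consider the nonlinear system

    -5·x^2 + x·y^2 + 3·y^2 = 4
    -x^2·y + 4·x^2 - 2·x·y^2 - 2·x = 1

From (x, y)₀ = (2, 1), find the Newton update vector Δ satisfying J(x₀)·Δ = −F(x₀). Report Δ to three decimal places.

At (2, 1): F = (-19.000, 3.000).
Jacobian J = [[-10·x + y^2, 2·x·y + 6·y], [-2·x·y + 8·x - 2·y^2 - 2, -x^2 - 4·x·y]].
At the point, J = [[-19.000, 10.000], [8.000, -12.000]] (det J = 148.000).
Solving J·Δ = −F gives Δ = (-1.338, -0.642).

(-1.338, -0.642)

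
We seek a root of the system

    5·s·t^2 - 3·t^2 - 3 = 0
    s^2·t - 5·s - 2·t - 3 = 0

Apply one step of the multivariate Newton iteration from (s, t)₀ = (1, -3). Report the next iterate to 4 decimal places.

At (1, -3): F = (15.0000, -5.0000).
Jacobian J = [[5·t^2, 10·s·t - 6·t], [2·s·t - 5, s^2 - 2]].
At the point, J = [[45.0000, -12.0000], [-11.0000, -1.0000]] (det J = -177.0000).
Solving J·Δ = −F gives Δ = (-0.4237, -0.3390).
Then the next iterate is (s, t)₁ = (0.5763, -3.3390).

(0.5763, -3.3390)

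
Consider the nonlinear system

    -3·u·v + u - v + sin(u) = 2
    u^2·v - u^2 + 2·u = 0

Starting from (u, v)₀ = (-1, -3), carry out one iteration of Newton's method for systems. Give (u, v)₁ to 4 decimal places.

(-0.7718, 0.7182)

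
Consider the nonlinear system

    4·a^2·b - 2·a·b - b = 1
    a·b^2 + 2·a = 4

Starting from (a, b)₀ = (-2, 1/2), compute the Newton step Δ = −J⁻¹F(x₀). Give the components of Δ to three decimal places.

At (-2, 1/2): F = (8.500, -8.500).
Jacobian J = [[8·a·b - 2·b, 4·a^2 - 2·a - 1], [b^2 + 2, 2·a·b]].
At the point, J = [[-9.000, 19.000], [2.250, -2.000]] (det J = -24.750).
Solving J·Δ = −F gives Δ = (5.838, 2.318).

(5.838, 2.318)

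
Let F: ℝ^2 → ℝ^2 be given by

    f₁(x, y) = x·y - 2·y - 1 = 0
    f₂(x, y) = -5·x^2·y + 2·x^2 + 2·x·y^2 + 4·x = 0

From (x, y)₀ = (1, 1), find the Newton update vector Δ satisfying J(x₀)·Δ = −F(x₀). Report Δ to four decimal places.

At (1, 1): F = (-2.0000, 3.0000).
Jacobian J = [[y, x - 2], [-10·x·y + 4·x + 2·y^2 + 4, -5·x^2 + 4·x·y]].
At the point, J = [[1.0000, -1.0000], [0.0000, -1.0000]] (det J = -1.0000).
Solving J·Δ = −F gives Δ = (5.0000, 3.0000).

(5.0000, 3.0000)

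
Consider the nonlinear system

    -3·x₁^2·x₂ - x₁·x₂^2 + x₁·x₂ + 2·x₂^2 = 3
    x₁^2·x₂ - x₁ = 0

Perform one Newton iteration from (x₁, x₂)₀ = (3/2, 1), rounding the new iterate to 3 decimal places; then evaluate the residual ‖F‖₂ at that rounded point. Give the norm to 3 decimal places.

2.290

At (3/2, 1): F = (-7.750, 0.750).
Jacobian J = [[-6·x₁·x₂ - x₂^2 + x₂, -3·x₁^2 - 2·x₁·x₂ + x₁ + 4·x₂], [2·x₁·x₂ - 1, x₁^2]].
At the point, J = [[-9.000, -4.250], [2.000, 2.250]] (det J = -11.750).
Solving J·Δ = −F gives Δ = (-1.213, 0.745).
Then the next iterate is (x₁, x₂)₁ = (0.287, 1.745).
Re-evaluating at (0.287, 1.745): F = (2.28574, -0.14327), so ‖F‖₂ = 2.290.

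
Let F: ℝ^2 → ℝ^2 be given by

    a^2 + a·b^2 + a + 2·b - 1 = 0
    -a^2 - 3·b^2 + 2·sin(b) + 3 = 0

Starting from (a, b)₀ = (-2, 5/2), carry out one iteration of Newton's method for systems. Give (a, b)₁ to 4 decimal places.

(-3.8449, 0.9380)

At (-2, 5/2): F = (-6.5000, -18.553056).
Jacobian J = [[2·a + b^2 + 1, 2·a·b + 2], [-2·a, -6·b + 2·cos(b)]].
At the point, J = [[3.2500, -8.0000], [4.0000, -16.602287]] (det J = -21.957434).
Solving J·Δ = −F gives Δ = (-1.8449, -1.5620).
Then the next iterate is (a, b)₁ = (-3.8449, 0.9380).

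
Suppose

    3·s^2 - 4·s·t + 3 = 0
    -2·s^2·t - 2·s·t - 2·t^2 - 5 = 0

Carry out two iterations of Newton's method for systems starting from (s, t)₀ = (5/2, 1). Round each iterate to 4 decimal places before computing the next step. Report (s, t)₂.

At (5/2, 1): F = (11.7500, -24.5000).
Jacobian J = [[6·s - 4·t, -4·s], [-4·s·t - 2·t, -2·s^2 - 2·s - 4·t]].
At the point, J = [[11.0000, -10.0000], [-12.0000, -21.5000]] (det J = -356.5000).
Solving J·Δ = −F gives Δ = (-1.3959, -0.3604).
Then the next iterate is (s, t)₁ = (1.1041, 0.6396).
Round to (1.1041, 0.6396) and repeat: F = (3.832381, -8.789933), J = [[4.0662, -4.4164], [-4.103929, -7.204674]].
Δ = (-1.4009, -0.4221), so (s, t)₂ = (-0.2968, 0.2175).

(-0.2968, 0.2175)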